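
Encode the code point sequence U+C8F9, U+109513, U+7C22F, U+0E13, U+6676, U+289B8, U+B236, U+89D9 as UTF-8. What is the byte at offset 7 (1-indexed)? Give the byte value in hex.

0x93

1-indexed offset 7 is 0-indexed offset 6.
U+C8F9 → 3-byte form EC A3 B9 at offsets 0–2.
U+109513 → 4-byte form F4 89 94 93 at offsets 3–6.
Offset 6 falls in char 2's range; it's byte 4 of F4 89 94 93 = 0x93.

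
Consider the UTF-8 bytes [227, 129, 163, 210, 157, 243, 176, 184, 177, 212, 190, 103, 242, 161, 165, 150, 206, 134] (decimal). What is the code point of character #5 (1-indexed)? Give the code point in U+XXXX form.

U+0067

Offset 0: leading byte 0xE3 = 11100011 → 3-byte char #1 = E3 81 A3.
Offset 3: leading byte 0xD2 = 11010010 → 2-byte char #2 = D2 9D.
Offset 5: leading byte 0xF3 = 11110011 → 4-byte char #3 = F3 B0 B8 B1.
Offset 9: leading byte 0xD4 = 11010100 → 2-byte char #4 = D4 BE.
Offset 11: leading byte 0x67 = 01100111 → 1-byte char #5 = 67.
Leading byte 0x67 = 01100111 matches 0xxxxxxx → 1-byte sequence.
Byte 1: 0x67 = 01100111, payload 1100111 (7 bits).
Concatenate: 1100111 = 0x67 (7 bits → U+0067).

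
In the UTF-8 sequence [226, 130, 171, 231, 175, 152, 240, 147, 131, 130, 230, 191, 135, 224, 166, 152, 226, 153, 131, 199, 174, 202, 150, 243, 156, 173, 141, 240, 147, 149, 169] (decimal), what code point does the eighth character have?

U+0296

Offset 0: leading byte 0xE2 = 11100010 → 3-byte char #1 = E2 82 AB.
Offset 3: leading byte 0xE7 = 11100111 → 3-byte char #2 = E7 AF 98.
Offset 6: leading byte 0xF0 = 11110000 → 4-byte char #3 = F0 93 83 82.
Offset 10: leading byte 0xE6 = 11100110 → 3-byte char #4 = E6 BF 87.
Offset 13: leading byte 0xE0 = 11100000 → 3-byte char #5 = E0 A6 98.
Offset 16: leading byte 0xE2 = 11100010 → 3-byte char #6 = E2 99 83.
Offset 19: leading byte 0xC7 = 11000111 → 2-byte char #7 = C7 AE.
Offset 21: leading byte 0xCA = 11001010 → 2-byte char #8 = CA 96.
Leading byte 0xCA = 11001010 matches 110xxxxx → 2-byte sequence.
Byte 1: 0xCA = 11001010, payload 01010 (5 bits).
Byte 2: 0x96 = 10010110 (10xxxxxx ✓), payload 010110.
Concatenate: 01010010110 = 0x296 (11 bits → U+0296).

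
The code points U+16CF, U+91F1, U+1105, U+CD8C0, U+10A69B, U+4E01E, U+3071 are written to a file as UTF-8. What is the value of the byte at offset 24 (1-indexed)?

1-indexed offset 24 is 0-indexed offset 23.
U+16CF → 3-byte form E1 9B 8F at offsets 0–2.
U+91F1 → 3-byte form E9 87 B1 at offsets 3–5.
U+1105 → 3-byte form E1 84 85 at offsets 6–8.
U+CD8C0 → 4-byte form F3 8D A3 80 at offsets 9–12.
U+10A69B → 4-byte form F4 8A 9A 9B at offsets 13–16.
U+4E01E → 4-byte form F1 8E 80 9E at offsets 17–20.
U+3071 → 3-byte form E3 81 B1 at offsets 21–23.
Offset 23 falls in char 7's range; it's byte 3 of E3 81 B1 = 0xB1.

0xB1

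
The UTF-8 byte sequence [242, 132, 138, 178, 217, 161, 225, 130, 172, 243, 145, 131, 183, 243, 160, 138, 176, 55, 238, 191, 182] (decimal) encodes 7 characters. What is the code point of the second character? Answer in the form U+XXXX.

U+0661

Offset 0: leading byte 0xF2 = 11110010 → 4-byte char #1 = F2 84 8A B2.
Offset 4: leading byte 0xD9 = 11011001 → 2-byte char #2 = D9 A1.
Leading byte 0xD9 = 11011001 matches 110xxxxx → 2-byte sequence.
Byte 1: 0xD9 = 11011001, payload 11001 (5 bits).
Byte 2: 0xA1 = 10100001 (10xxxxxx ✓), payload 100001.
Concatenate: 11001100001 = 0x661 (11 bits → U+0661).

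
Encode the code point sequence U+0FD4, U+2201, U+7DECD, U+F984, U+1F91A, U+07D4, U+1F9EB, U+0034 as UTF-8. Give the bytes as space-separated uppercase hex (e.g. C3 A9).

E0 BF 94 E2 88 81 F1 BD BB 8D EF A6 84 F0 9F A4 9A DF 94 F0 9F A7 AB 34

U+0FD4: 3-byte form → E0 BF 94.
U+2201: 3-byte form → E2 88 81.
U+7DECD: 4-byte form → F1 BD BB 8D.
U+F984: 3-byte form → EF A6 84.
U+1F91A: 4-byte form → F0 9F A4 9A.
U+07D4: 2-byte form → DF 94.
U+1F9EB: 4-byte form → F0 9F A7 AB.
U+0034: 1-byte form → 34.
Concatenated (24 bytes): E0 BF 94 E2 88 81 F1 BD BB 8D EF A6 84 F0 9F A4 9A DF 94 F0 9F A7 AB 34.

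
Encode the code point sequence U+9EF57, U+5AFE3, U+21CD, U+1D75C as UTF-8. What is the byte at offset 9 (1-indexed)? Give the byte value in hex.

1-indexed offset 9 is 0-indexed offset 8.
U+9EF57 → 4-byte form F2 9E BD 97 at offsets 0–3.
U+5AFE3 → 4-byte form F1 9A BF A3 at offsets 4–7.
U+21CD → 3-byte form E2 87 8D at offsets 8–10.
Offset 8 falls in char 3's range; it's byte 1 of E2 87 8D = 0xE2.

0xE2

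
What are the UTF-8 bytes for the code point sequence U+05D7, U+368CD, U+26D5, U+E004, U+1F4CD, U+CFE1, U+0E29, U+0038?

D7 97 F0 B6 A3 8D E2 9B 95 EE 80 84 F0 9F 93 8D EC BF A1 E0 B8 A9 38

U+05D7: 2-byte form → D7 97.
U+368CD: 4-byte form → F0 B6 A3 8D.
U+26D5: 3-byte form → E2 9B 95.
U+E004: 3-byte form → EE 80 84.
U+1F4CD: 4-byte form → F0 9F 93 8D.
U+CFE1: 3-byte form → EC BF A1.
U+0E29: 3-byte form → E0 B8 A9.
U+0038: 1-byte form → 38.
Concatenated (23 bytes): D7 97 F0 B6 A3 8D E2 9B 95 EE 80 84 F0 9F 93 8D EC BF A1 E0 B8 A9 38.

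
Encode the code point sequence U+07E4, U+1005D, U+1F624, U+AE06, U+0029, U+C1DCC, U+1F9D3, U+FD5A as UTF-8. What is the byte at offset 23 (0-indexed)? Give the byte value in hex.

U+07E4 → 2-byte form DF A4 at offsets 0–1.
U+1005D → 4-byte form F0 90 81 9D at offsets 2–5.
U+1F624 → 4-byte form F0 9F 98 A4 at offsets 6–9.
U+AE06 → 3-byte form EA B8 86 at offsets 10–12.
U+0029 → 1-byte form 29 at offsets 13–13.
U+C1DCC → 4-byte form F3 81 B7 8C at offsets 14–17.
U+1F9D3 → 4-byte form F0 9F A7 93 at offsets 18–21.
U+FD5A → 3-byte form EF B5 9A at offsets 22–24.
Offset 23 falls in char 8's range; it's byte 2 of EF B5 9A = 0xB5.

0xB5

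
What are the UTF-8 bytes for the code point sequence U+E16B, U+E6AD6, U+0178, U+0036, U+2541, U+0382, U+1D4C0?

U+E16B: 3-byte form → EE 85 AB.
U+E6AD6: 4-byte form → F3 A6 AB 96.
U+0178: 2-byte form → C5 B8.
U+0036: 1-byte form → 36.
U+2541: 3-byte form → E2 95 81.
U+0382: 2-byte form → CE 82.
U+1D4C0: 4-byte form → F0 9D 93 80.
Concatenated (19 bytes): EE 85 AB F3 A6 AB 96 C5 B8 36 E2 95 81 CE 82 F0 9D 93 80.

EE 85 AB F3 A6 AB 96 C5 B8 36 E2 95 81 CE 82 F0 9D 93 80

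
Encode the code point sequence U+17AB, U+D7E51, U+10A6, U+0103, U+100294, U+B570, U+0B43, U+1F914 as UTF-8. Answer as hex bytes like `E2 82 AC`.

U+17AB: 3-byte form → E1 9E AB.
U+D7E51: 4-byte form → F3 97 B9 91.
U+10A6: 3-byte form → E1 82 A6.
U+0103: 2-byte form → C4 83.
U+100294: 4-byte form → F4 80 8A 94.
U+B570: 3-byte form → EB 95 B0.
U+0B43: 3-byte form → E0 AD 83.
U+1F914: 4-byte form → F0 9F A4 94.
Concatenated (26 bytes): E1 9E AB F3 97 B9 91 E1 82 A6 C4 83 F4 80 8A 94 EB 95 B0 E0 AD 83 F0 9F A4 94.

E1 9E AB F3 97 B9 91 E1 82 A6 C4 83 F4 80 8A 94 EB 95 B0 E0 AD 83 F0 9F A4 94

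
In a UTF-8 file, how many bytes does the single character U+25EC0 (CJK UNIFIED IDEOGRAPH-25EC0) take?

U+25EC0 = 0x25EC0. UTF-8 uses 1 byte below 0x80, 2 below 0x800, 3 below 0x10000, 4 up to 0x10FFFF. 0x25EC0 is in U+10000–U+10FFFF → 4 bytes.

4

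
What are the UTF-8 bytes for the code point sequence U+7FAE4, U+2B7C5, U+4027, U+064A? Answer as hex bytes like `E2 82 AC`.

F1 BF AB A4 F0 AB 9F 85 E4 80 A7 D9 8A

U+7FAE4: 4-byte form → F1 BF AB A4.
U+2B7C5: 4-byte form → F0 AB 9F 85.
U+4027: 3-byte form → E4 80 A7.
U+064A: 2-byte form → D9 8A.
Concatenated (13 bytes): F1 BF AB A4 F0 AB 9F 85 E4 80 A7 D9 8A.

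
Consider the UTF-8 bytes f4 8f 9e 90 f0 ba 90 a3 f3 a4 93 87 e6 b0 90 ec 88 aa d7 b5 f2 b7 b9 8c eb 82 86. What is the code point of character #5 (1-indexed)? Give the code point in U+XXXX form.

U+C22A

Offset 0: leading byte 0xF4 = 11110100 → 4-byte char #1 = F4 8F 9E 90.
Offset 4: leading byte 0xF0 = 11110000 → 4-byte char #2 = F0 BA 90 A3.
Offset 8: leading byte 0xF3 = 11110011 → 4-byte char #3 = F3 A4 93 87.
Offset 12: leading byte 0xE6 = 11100110 → 3-byte char #4 = E6 B0 90.
Offset 15: leading byte 0xEC = 11101100 → 3-byte char #5 = EC 88 AA.
Leading byte 0xEC = 11101100 matches 1110xxxx → 3-byte sequence.
Byte 1: 0xEC = 11101100, payload 1100 (4 bits).
Byte 2: 0x88 = 10001000 (10xxxxxx ✓), payload 001000.
Byte 3: 0xAA = 10101010 (10xxxxxx ✓), payload 101010.
Concatenate: 1100001000101010 = 0xC22A (16 bits → U+C22A).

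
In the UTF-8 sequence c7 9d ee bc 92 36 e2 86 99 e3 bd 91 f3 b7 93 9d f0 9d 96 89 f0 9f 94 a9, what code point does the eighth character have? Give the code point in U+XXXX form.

U+1F529

Offset 0: leading byte 0xC7 = 11000111 → 2-byte char #1 = C7 9D.
Offset 2: leading byte 0xEE = 11101110 → 3-byte char #2 = EE BC 92.
Offset 5: leading byte 0x36 = 00110110 → 1-byte char #3 = 36.
Offset 6: leading byte 0xE2 = 11100010 → 3-byte char #4 = E2 86 99.
Offset 9: leading byte 0xE3 = 11100011 → 3-byte char #5 = E3 BD 91.
Offset 12: leading byte 0xF3 = 11110011 → 4-byte char #6 = F3 B7 93 9D.
Offset 16: leading byte 0xF0 = 11110000 → 4-byte char #7 = F0 9D 96 89.
Offset 20: leading byte 0xF0 = 11110000 → 4-byte char #8 = F0 9F 94 A9.
Leading byte 0xF0 = 11110000 matches 11110xxx → 4-byte sequence.
Byte 1: 0xF0 = 11110000, payload 000 (3 bits).
Byte 2: 0x9F = 10011111 (10xxxxxx ✓), payload 011111.
Byte 3: 0x94 = 10010100 (10xxxxxx ✓), payload 010100.
Byte 4: 0xA9 = 10101001 (10xxxxxx ✓), payload 101001.
Concatenate: 000011111010100101001 = 0x1F529 (21 bits → U+1F529).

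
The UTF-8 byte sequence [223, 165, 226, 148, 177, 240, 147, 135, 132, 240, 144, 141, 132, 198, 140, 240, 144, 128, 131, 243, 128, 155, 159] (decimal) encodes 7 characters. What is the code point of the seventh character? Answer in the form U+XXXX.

U+C06DF

Offset 0: leading byte 0xDF = 11011111 → 2-byte char #1 = DF A5.
Offset 2: leading byte 0xE2 = 11100010 → 3-byte char #2 = E2 94 B1.
Offset 5: leading byte 0xF0 = 11110000 → 4-byte char #3 = F0 93 87 84.
Offset 9: leading byte 0xF0 = 11110000 → 4-byte char #4 = F0 90 8D 84.
Offset 13: leading byte 0xC6 = 11000110 → 2-byte char #5 = C6 8C.
Offset 15: leading byte 0xF0 = 11110000 → 4-byte char #6 = F0 90 80 83.
Offset 19: leading byte 0xF3 = 11110011 → 4-byte char #7 = F3 80 9B 9F.
Leading byte 0xF3 = 11110011 matches 11110xxx → 4-byte sequence.
Byte 1: 0xF3 = 11110011, payload 011 (3 bits).
Byte 2: 0x80 = 10000000 (10xxxxxx ✓), payload 000000.
Byte 3: 0x9B = 10011011 (10xxxxxx ✓), payload 011011.
Byte 4: 0x9F = 10011111 (10xxxxxx ✓), payload 011111.
Concatenate: 011000000011011011111 = 0xC06DF (21 bits → U+C06DF).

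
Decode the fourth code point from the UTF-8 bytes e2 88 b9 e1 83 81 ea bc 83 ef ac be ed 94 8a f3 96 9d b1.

Offset 0: leading byte 0xE2 = 11100010 → 3-byte char #1 = E2 88 B9.
Offset 3: leading byte 0xE1 = 11100001 → 3-byte char #2 = E1 83 81.
Offset 6: leading byte 0xEA = 11101010 → 3-byte char #3 = EA BC 83.
Offset 9: leading byte 0xEF = 11101111 → 3-byte char #4 = EF AC BE.
Leading byte 0xEF = 11101111 matches 1110xxxx → 3-byte sequence.
Byte 1: 0xEF = 11101111, payload 1111 (4 bits).
Byte 2: 0xAC = 10101100 (10xxxxxx ✓), payload 101100.
Byte 3: 0xBE = 10111110 (10xxxxxx ✓), payload 111110.
Concatenate: 1111101100111110 = 0xFB3E (16 bits → U+FB3E).

U+FB3E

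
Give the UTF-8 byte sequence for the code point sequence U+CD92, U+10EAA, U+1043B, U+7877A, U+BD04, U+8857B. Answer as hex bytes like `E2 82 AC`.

EC B6 92 F0 90 BA AA F0 90 90 BB F1 B8 9D BA EB B4 84 F2 88 95 BB

U+CD92: 3-byte form → EC B6 92.
U+10EAA: 4-byte form → F0 90 BA AA.
U+1043B: 4-byte form → F0 90 90 BB.
U+7877A: 4-byte form → F1 B8 9D BA.
U+BD04: 3-byte form → EB B4 84.
U+8857B: 4-byte form → F2 88 95 BB.
Concatenated (22 bytes): EC B6 92 F0 90 BA AA F0 90 90 BB F1 B8 9D BA EB B4 84 F2 88 95 BB.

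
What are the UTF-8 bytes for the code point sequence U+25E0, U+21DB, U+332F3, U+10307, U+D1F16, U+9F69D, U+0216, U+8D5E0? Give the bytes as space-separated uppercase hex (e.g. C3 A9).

E2 97 A0 E2 87 9B F0 B3 8B B3 F0 90 8C 87 F3 91 BC 96 F2 9F 9A 9D C8 96 F2 8D 97 A0

U+25E0: 3-byte form → E2 97 A0.
U+21DB: 3-byte form → E2 87 9B.
U+332F3: 4-byte form → F0 B3 8B B3.
U+10307: 4-byte form → F0 90 8C 87.
U+D1F16: 4-byte form → F3 91 BC 96.
U+9F69D: 4-byte form → F2 9F 9A 9D.
U+0216: 2-byte form → C8 96.
U+8D5E0: 4-byte form → F2 8D 97 A0.
Concatenated (28 bytes): E2 97 A0 E2 87 9B F0 B3 8B B3 F0 90 8C 87 F3 91 BC 96 F2 9F 9A 9D C8 96 F2 8D 97 A0.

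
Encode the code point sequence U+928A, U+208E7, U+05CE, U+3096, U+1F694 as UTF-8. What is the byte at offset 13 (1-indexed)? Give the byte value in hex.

1-indexed offset 13 is 0-indexed offset 12.
U+928A → 3-byte form E9 8A 8A at offsets 0–2.
U+208E7 → 4-byte form F0 A0 A3 A7 at offsets 3–6.
U+05CE → 2-byte form D7 8E at offsets 7–8.
U+3096 → 3-byte form E3 82 96 at offsets 9–11.
U+1F694 → 4-byte form F0 9F 9A 94 at offsets 12–15.
Offset 12 falls in char 5's range; it's byte 1 of F0 9F 9A 94 = 0xF0.

0xF0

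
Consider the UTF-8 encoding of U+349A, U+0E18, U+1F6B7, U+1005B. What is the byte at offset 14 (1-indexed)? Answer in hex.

1-indexed offset 14 is 0-indexed offset 13.
U+349A → 3-byte form E3 92 9A at offsets 0–2.
U+0E18 → 3-byte form E0 B8 98 at offsets 3–5.
U+1F6B7 → 4-byte form F0 9F 9A B7 at offsets 6–9.
U+1005B → 4-byte form F0 90 81 9B at offsets 10–13.
Offset 13 falls in char 4's range; it's byte 4 of F0 90 81 9B = 0x9B.

0x9B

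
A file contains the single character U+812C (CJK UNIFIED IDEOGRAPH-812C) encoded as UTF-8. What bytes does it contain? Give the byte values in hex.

U+812C = 0x812C = 33068 decimal. In range U+0800–U+FFFF → 3-byte form: 1110xxxx 10xxxxxx 10xxxxxx.
Binary (16 bits): 1000000100101100.
Split 4+6+6: 1000 | 000100 | 101100.
Byte 1: 11101000 = 0xE8.
Byte 2: 10000100 = 0x84.
Byte 3: 10101100 = 0xAC.

E8 84 AC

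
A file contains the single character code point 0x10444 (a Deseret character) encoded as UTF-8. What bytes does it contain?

U+10444 = 0x10444 = 66628 decimal. In range U+10000–U+10FFFF → 4-byte form: 11110xxx 10xxxxxx 10xxxxxx 10xxxxxx.
Binary (21 bits): 000010000010001000100.
Split 3+6+6+6: 000 | 010000 | 010001 | 000100.
Byte 1: 11110000 = 0xF0.
Byte 2: 10010000 = 0x90.
Byte 3: 10010001 = 0x91.
Byte 4: 10000100 = 0x84.

F0 90 91 84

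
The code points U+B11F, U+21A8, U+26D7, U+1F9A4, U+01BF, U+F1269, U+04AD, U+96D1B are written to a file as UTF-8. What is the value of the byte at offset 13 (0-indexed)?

U+B11F → 3-byte form EB 84 9F at offsets 0–2.
U+21A8 → 3-byte form E2 86 A8 at offsets 3–5.
U+26D7 → 3-byte form E2 9B 97 at offsets 6–8.
U+1F9A4 → 4-byte form F0 9F A6 A4 at offsets 9–12.
U+01BF → 2-byte form C6 BF at offsets 13–14.
Offset 13 falls in char 5's range; it's byte 1 of C6 BF = 0xC6.

0xC6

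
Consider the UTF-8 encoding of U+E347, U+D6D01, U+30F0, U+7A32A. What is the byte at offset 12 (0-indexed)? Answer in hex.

0x8C

U+E347 → 3-byte form EE 8D 87 at offsets 0–2.
U+D6D01 → 4-byte form F3 96 B4 81 at offsets 3–6.
U+30F0 → 3-byte form E3 83 B0 at offsets 7–9.
U+7A32A → 4-byte form F1 BA 8C AA at offsets 10–13.
Offset 12 falls in char 4's range; it's byte 3 of F1 BA 8C AA = 0x8C.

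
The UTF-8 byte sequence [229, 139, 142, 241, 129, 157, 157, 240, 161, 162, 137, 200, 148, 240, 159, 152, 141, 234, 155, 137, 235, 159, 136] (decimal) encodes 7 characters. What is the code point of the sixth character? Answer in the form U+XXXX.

U+A6C9

Offset 0: leading byte 0xE5 = 11100101 → 3-byte char #1 = E5 8B 8E.
Offset 3: leading byte 0xF1 = 11110001 → 4-byte char #2 = F1 81 9D 9D.
Offset 7: leading byte 0xF0 = 11110000 → 4-byte char #3 = F0 A1 A2 89.
Offset 11: leading byte 0xC8 = 11001000 → 2-byte char #4 = C8 94.
Offset 13: leading byte 0xF0 = 11110000 → 4-byte char #5 = F0 9F 98 8D.
Offset 17: leading byte 0xEA = 11101010 → 3-byte char #6 = EA 9B 89.
Leading byte 0xEA = 11101010 matches 1110xxxx → 3-byte sequence.
Byte 1: 0xEA = 11101010, payload 1010 (4 bits).
Byte 2: 0x9B = 10011011 (10xxxxxx ✓), payload 011011.
Byte 3: 0x89 = 10001001 (10xxxxxx ✓), payload 001001.
Concatenate: 1010011011001001 = 0xA6C9 (16 bits → U+A6C9).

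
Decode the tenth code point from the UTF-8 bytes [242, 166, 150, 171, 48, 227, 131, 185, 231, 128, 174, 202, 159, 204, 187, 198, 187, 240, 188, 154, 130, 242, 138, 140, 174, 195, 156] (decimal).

U+00DC

Offset 0: leading byte 0xF2 = 11110010 → 4-byte char #1 = F2 A6 96 AB.
Offset 4: leading byte 0x30 = 00110000 → 1-byte char #2 = 30.
Offset 5: leading byte 0xE3 = 11100011 → 3-byte char #3 = E3 83 B9.
Offset 8: leading byte 0xE7 = 11100111 → 3-byte char #4 = E7 80 AE.
Offset 11: leading byte 0xCA = 11001010 → 2-byte char #5 = CA 9F.
Offset 13: leading byte 0xCC = 11001100 → 2-byte char #6 = CC BB.
Offset 15: leading byte 0xC6 = 11000110 → 2-byte char #7 = C6 BB.
Offset 17: leading byte 0xF0 = 11110000 → 4-byte char #8 = F0 BC 9A 82.
Offset 21: leading byte 0xF2 = 11110010 → 4-byte char #9 = F2 8A 8C AE.
Offset 25: leading byte 0xC3 = 11000011 → 2-byte char #10 = C3 9C.
Leading byte 0xC3 = 11000011 matches 110xxxxx → 2-byte sequence.
Byte 1: 0xC3 = 11000011, payload 00011 (5 bits).
Byte 2: 0x9C = 10011100 (10xxxxxx ✓), payload 011100.
Concatenate: 00011011100 = 0xDC (11 bits → U+00DC).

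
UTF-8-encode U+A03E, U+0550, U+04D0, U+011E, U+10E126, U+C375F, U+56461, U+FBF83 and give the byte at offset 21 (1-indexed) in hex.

0xA1

1-indexed offset 21 is 0-indexed offset 20.
U+A03E → 3-byte form EA 80 BE at offsets 0–2.
U+0550 → 2-byte form D5 90 at offsets 3–4.
U+04D0 → 2-byte form D3 90 at offsets 5–6.
U+011E → 2-byte form C4 9E at offsets 7–8.
U+10E126 → 4-byte form F4 8E 84 A6 at offsets 9–12.
U+C375F → 4-byte form F3 83 9D 9F at offsets 13–16.
U+56461 → 4-byte form F1 96 91 A1 at offsets 17–20.
Offset 20 falls in char 7's range; it's byte 4 of F1 96 91 A1 = 0xA1.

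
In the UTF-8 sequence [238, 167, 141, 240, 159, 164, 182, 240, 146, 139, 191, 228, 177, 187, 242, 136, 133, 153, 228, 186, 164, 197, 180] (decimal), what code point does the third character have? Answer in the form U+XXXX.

U+122FF

Offset 0: leading byte 0xEE = 11101110 → 3-byte char #1 = EE A7 8D.
Offset 3: leading byte 0xF0 = 11110000 → 4-byte char #2 = F0 9F A4 B6.
Offset 7: leading byte 0xF0 = 11110000 → 4-byte char #3 = F0 92 8B BF.
Leading byte 0xF0 = 11110000 matches 11110xxx → 4-byte sequence.
Byte 1: 0xF0 = 11110000, payload 000 (3 bits).
Byte 2: 0x92 = 10010010 (10xxxxxx ✓), payload 010010.
Byte 3: 0x8B = 10001011 (10xxxxxx ✓), payload 001011.
Byte 4: 0xBF = 10111111 (10xxxxxx ✓), payload 111111.
Concatenate: 000010010001011111111 = 0x122FF (21 bits → U+122FF).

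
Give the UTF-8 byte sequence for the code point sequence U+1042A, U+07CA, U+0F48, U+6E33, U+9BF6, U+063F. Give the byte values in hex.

U+1042A: 4-byte form → F0 90 90 AA.
U+07CA: 2-byte form → DF 8A.
U+0F48: 3-byte form → E0 BD 88.
U+6E33: 3-byte form → E6 B8 B3.
U+9BF6: 3-byte form → E9 AF B6.
U+063F: 2-byte form → D8 BF.
Concatenated (17 bytes): F0 90 90 AA DF 8A E0 BD 88 E6 B8 B3 E9 AF B6 D8 BF.

F0 90 90 AA DF 8A E0 BD 88 E6 B8 B3 E9 AF B6 D8 BF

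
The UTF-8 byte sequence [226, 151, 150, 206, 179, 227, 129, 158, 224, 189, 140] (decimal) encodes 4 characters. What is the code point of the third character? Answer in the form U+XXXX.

Offset 0: leading byte 0xE2 = 11100010 → 3-byte char #1 = E2 97 96.
Offset 3: leading byte 0xCE = 11001110 → 2-byte char #2 = CE B3.
Offset 5: leading byte 0xE3 = 11100011 → 3-byte char #3 = E3 81 9E.
Leading byte 0xE3 = 11100011 matches 1110xxxx → 3-byte sequence.
Byte 1: 0xE3 = 11100011, payload 0011 (4 bits).
Byte 2: 0x81 = 10000001 (10xxxxxx ✓), payload 000001.
Byte 3: 0x9E = 10011110 (10xxxxxx ✓), payload 011110.
Concatenate: 0011000001011110 = 0x305E (16 bits → U+305E).

U+305E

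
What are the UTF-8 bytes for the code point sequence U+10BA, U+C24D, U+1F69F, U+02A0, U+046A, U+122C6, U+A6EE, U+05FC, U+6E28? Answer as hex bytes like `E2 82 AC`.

E1 82 BA EC 89 8D F0 9F 9A 9F CA A0 D1 AA F0 92 8B 86 EA 9B AE D7 BC E6 B8 A8

U+10BA: 3-byte form → E1 82 BA.
U+C24D: 3-byte form → EC 89 8D.
U+1F69F: 4-byte form → F0 9F 9A 9F.
U+02A0: 2-byte form → CA A0.
U+046A: 2-byte form → D1 AA.
U+122C6: 4-byte form → F0 92 8B 86.
U+A6EE: 3-byte form → EA 9B AE.
U+05FC: 2-byte form → D7 BC.
U+6E28: 3-byte form → E6 B8 A8.
Concatenated (26 bytes): E1 82 BA EC 89 8D F0 9F 9A 9F CA A0 D1 AA F0 92 8B 86 EA 9B AE D7 BC E6 B8 A8.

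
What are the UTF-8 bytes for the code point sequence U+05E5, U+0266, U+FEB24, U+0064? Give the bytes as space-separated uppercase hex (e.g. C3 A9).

D7 A5 C9 A6 F3 BE AC A4 64

U+05E5: 2-byte form → D7 A5.
U+0266: 2-byte form → C9 A6.
U+FEB24: 4-byte form → F3 BE AC A4.
U+0064: 1-byte form → 64.
Concatenated (9 bytes): D7 A5 C9 A6 F3 BE AC A4 64.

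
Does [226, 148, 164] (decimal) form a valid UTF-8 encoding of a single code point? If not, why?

Leading byte 0xE2 = 11100010 → 3-byte form.
Continuation bytes 0x94=10010100, 0xA4=10100100 all match 10xxxxxx.
Decoded value 0x2524 is ≥ 0x800 (shortest form) and not a surrogate.

valid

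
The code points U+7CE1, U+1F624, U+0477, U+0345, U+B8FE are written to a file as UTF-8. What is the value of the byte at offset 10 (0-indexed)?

0x85

U+7CE1 → 3-byte form E7 B3 A1 at offsets 0–2.
U+1F624 → 4-byte form F0 9F 98 A4 at offsets 3–6.
U+0477 → 2-byte form D1 B7 at offsets 7–8.
U+0345 → 2-byte form CD 85 at offsets 9–10.
Offset 10 falls in char 4's range; it's byte 2 of CD 85 = 0x85.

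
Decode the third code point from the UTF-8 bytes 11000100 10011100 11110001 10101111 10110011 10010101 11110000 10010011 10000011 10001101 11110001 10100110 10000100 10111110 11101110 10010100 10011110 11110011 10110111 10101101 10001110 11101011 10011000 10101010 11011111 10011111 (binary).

Offset 0: leading byte 0xC4 = 11000100 → 2-byte char #1 = C4 9C.
Offset 2: leading byte 0xF1 = 11110001 → 4-byte char #2 = F1 AF B3 95.
Offset 6: leading byte 0xF0 = 11110000 → 4-byte char #3 = F0 93 83 8D.
Leading byte 0xF0 = 11110000 matches 11110xxx → 4-byte sequence.
Byte 1: 0xF0 = 11110000, payload 000 (3 bits).
Byte 2: 0x93 = 10010011 (10xxxxxx ✓), payload 010011.
Byte 3: 0x83 = 10000011 (10xxxxxx ✓), payload 000011.
Byte 4: 0x8D = 10001101 (10xxxxxx ✓), payload 001101.
Concatenate: 000010011000011001101 = 0x130CD (21 bits → U+130CD).

U+130CD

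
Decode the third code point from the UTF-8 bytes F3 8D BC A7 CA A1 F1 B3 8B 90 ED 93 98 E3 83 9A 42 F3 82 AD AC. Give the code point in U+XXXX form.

Offset 0: leading byte 0xF3 = 11110011 → 4-byte char #1 = F3 8D BC A7.
Offset 4: leading byte 0xCA = 11001010 → 2-byte char #2 = CA A1.
Offset 6: leading byte 0xF1 = 11110001 → 4-byte char #3 = F1 B3 8B 90.
Leading byte 0xF1 = 11110001 matches 11110xxx → 4-byte sequence.
Byte 1: 0xF1 = 11110001, payload 001 (3 bits).
Byte 2: 0xB3 = 10110011 (10xxxxxx ✓), payload 110011.
Byte 3: 0x8B = 10001011 (10xxxxxx ✓), payload 001011.
Byte 4: 0x90 = 10010000 (10xxxxxx ✓), payload 010000.
Concatenate: 001110011001011010000 = 0x732D0 (21 bits → U+732D0).

U+732D0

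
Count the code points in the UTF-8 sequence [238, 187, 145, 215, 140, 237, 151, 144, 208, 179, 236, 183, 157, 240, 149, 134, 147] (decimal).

Byte at offset 0: 0xEE = 11101110 → 3-byte char (#1). Advance 3.
Byte at offset 3: 0xD7 = 11010111 → 2-byte char (#2). Advance 2.
Byte at offset 5: 0xED = 11101101 → 3-byte char (#3). Advance 3.
Byte at offset 8: 0xD0 = 11010000 → 2-byte char (#4). Advance 2.
Byte at offset 10: 0xEC = 11101100 → 3-byte char (#5). Advance 3.
Byte at offset 13: 0xF0 = 11110000 → 4-byte char (#6). Advance 4.
Reached end at offset 17 after 6 code points.

6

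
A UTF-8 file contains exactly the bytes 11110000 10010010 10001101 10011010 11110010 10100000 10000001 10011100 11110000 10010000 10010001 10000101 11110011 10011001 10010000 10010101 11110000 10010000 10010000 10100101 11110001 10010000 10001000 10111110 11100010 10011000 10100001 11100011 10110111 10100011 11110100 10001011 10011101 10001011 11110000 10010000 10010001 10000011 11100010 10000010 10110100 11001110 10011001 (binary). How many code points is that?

12

Byte at offset 0: 0xF0 = 11110000 → 4-byte char (#1). Advance 4.
Byte at offset 4: 0xF2 = 11110010 → 4-byte char (#2). Advance 4.
Byte at offset 8: 0xF0 = 11110000 → 4-byte char (#3). Advance 4.
Byte at offset 12: 0xF3 = 11110011 → 4-byte char (#4). Advance 4.
Byte at offset 16: 0xF0 = 11110000 → 4-byte char (#5). Advance 4.
Byte at offset 20: 0xF1 = 11110001 → 4-byte char (#6). Advance 4.
Byte at offset 24: 0xE2 = 11100010 → 3-byte char (#7). Advance 3.
Byte at offset 27: 0xE3 = 11100011 → 3-byte char (#8). Advance 3.
Byte at offset 30: 0xF4 = 11110100 → 4-byte char (#9). Advance 4.
Byte at offset 34: 0xF0 = 11110000 → 4-byte char (#10). Advance 4.
Byte at offset 38: 0xE2 = 11100010 → 3-byte char (#11). Advance 3.
Byte at offset 41: 0xCE = 11001110 → 2-byte char (#12). Advance 2.
Reached end at offset 43 after 12 code points.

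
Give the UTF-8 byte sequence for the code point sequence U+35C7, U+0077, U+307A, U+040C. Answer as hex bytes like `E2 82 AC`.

E3 97 87 77 E3 81 BA D0 8C

U+35C7: 3-byte form → E3 97 87.
U+0077: 1-byte form → 77.
U+307A: 3-byte form → E3 81 BA.
U+040C: 2-byte form → D0 8C.
Concatenated (9 bytes): E3 97 87 77 E3 81 BA D0 8C.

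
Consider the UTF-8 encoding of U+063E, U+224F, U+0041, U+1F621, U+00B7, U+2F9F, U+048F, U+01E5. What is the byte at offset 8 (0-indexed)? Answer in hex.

U+063E → 2-byte form D8 BE at offsets 0–1.
U+224F → 3-byte form E2 89 8F at offsets 2–4.
U+0041 → 1-byte form 41 at offsets 5–5.
U+1F621 → 4-byte form F0 9F 98 A1 at offsets 6–9.
Offset 8 falls in char 4's range; it's byte 3 of F0 9F 98 A1 = 0x98.

0x98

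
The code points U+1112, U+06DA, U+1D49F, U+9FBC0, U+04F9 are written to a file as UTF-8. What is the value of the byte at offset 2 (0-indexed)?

0x92

U+1112 → 3-byte form E1 84 92 at offsets 0–2.
Offset 2 falls in char 1's range; it's byte 3 of E1 84 92 = 0x92.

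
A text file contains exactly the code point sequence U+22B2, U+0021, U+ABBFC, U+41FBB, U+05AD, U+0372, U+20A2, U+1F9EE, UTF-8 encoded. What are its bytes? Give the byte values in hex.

U+22B2: 3-byte form → E2 8A B2.
U+0021: 1-byte form → 21.
U+ABBFC: 4-byte form → F2 AB AF BC.
U+41FBB: 4-byte form → F1 81 BE BB.
U+05AD: 2-byte form → D6 AD.
U+0372: 2-byte form → CD B2.
U+20A2: 3-byte form → E2 82 A2.
U+1F9EE: 4-byte form → F0 9F A7 AE.
Concatenated (23 bytes): E2 8A B2 21 F2 AB AF BC F1 81 BE BB D6 AD CD B2 E2 82 A2 F0 9F A7 AE.

E2 8A B2 21 F2 AB AF BC F1 81 BE BB D6 AD CD B2 E2 82 A2 F0 9F A7 AE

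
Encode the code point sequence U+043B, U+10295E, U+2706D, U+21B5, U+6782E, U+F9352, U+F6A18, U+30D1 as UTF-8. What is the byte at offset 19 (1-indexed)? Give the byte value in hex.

0xB9

1-indexed offset 19 is 0-indexed offset 18.
U+043B → 2-byte form D0 BB at offsets 0–1.
U+10295E → 4-byte form F4 82 A5 9E at offsets 2–5.
U+2706D → 4-byte form F0 A7 81 AD at offsets 6–9.
U+21B5 → 3-byte form E2 86 B5 at offsets 10–12.
U+6782E → 4-byte form F1 A7 A0 AE at offsets 13–16.
U+F9352 → 4-byte form F3 B9 8D 92 at offsets 17–20.
Offset 18 falls in char 6's range; it's byte 2 of F3 B9 8D 92 = 0xB9.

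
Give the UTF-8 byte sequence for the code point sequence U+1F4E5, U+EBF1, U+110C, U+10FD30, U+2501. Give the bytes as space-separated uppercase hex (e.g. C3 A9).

U+1F4E5: 4-byte form → F0 9F 93 A5.
U+EBF1: 3-byte form → EE AF B1.
U+110C: 3-byte form → E1 84 8C.
U+10FD30: 4-byte form → F4 8F B4 B0.
U+2501: 3-byte form → E2 94 81.
Concatenated (17 bytes): F0 9F 93 A5 EE AF B1 E1 84 8C F4 8F B4 B0 E2 94 81.

F0 9F 93 A5 EE AF B1 E1 84 8C F4 8F B4 B0 E2 94 81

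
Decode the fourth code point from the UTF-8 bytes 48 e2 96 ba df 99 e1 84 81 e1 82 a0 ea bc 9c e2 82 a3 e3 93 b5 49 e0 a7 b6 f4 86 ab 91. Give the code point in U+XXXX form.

Offset 0: leading byte 0x48 = 01001000 → 1-byte char #1 = 48.
Offset 1: leading byte 0xE2 = 11100010 → 3-byte char #2 = E2 96 BA.
Offset 4: leading byte 0xDF = 11011111 → 2-byte char #3 = DF 99.
Offset 6: leading byte 0xE1 = 11100001 → 3-byte char #4 = E1 84 81.
Leading byte 0xE1 = 11100001 matches 1110xxxx → 3-byte sequence.
Byte 1: 0xE1 = 11100001, payload 0001 (4 bits).
Byte 2: 0x84 = 10000100 (10xxxxxx ✓), payload 000100.
Byte 3: 0x81 = 10000001 (10xxxxxx ✓), payload 000001.
Concatenate: 0001000100000001 = 0x1101 (16 bits → U+1101).

U+1101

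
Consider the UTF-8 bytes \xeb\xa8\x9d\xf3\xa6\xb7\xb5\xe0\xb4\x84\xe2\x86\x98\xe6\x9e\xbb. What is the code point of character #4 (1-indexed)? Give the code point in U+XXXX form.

Offset 0: leading byte 0xEB = 11101011 → 3-byte char #1 = EB A8 9D.
Offset 3: leading byte 0xF3 = 11110011 → 4-byte char #2 = F3 A6 B7 B5.
Offset 7: leading byte 0xE0 = 11100000 → 3-byte char #3 = E0 B4 84.
Offset 10: leading byte 0xE2 = 11100010 → 3-byte char #4 = E2 86 98.
Leading byte 0xE2 = 11100010 matches 1110xxxx → 3-byte sequence.
Byte 1: 0xE2 = 11100010, payload 0010 (4 bits).
Byte 2: 0x86 = 10000110 (10xxxxxx ✓), payload 000110.
Byte 3: 0x98 = 10011000 (10xxxxxx ✓), payload 011000.
Concatenate: 0010000110011000 = 0x2198 (16 bits → U+2198).

U+2198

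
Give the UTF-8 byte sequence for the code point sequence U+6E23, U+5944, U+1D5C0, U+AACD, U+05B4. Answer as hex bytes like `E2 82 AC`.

E6 B8 A3 E5 A5 84 F0 9D 97 80 EA AB 8D D6 B4

U+6E23: 3-byte form → E6 B8 A3.
U+5944: 3-byte form → E5 A5 84.
U+1D5C0: 4-byte form → F0 9D 97 80.
U+AACD: 3-byte form → EA AB 8D.
U+05B4: 2-byte form → D6 B4.
Concatenated (15 bytes): E6 B8 A3 E5 A5 84 F0 9D 97 80 EA AB 8D D6 B4.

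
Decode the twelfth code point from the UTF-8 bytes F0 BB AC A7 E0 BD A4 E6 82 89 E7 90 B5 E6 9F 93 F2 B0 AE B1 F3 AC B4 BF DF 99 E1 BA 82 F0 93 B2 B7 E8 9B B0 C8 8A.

U+020A

Offset 0: leading byte 0xF0 = 11110000 → 4-byte char #1 = F0 BB AC A7.
Offset 4: leading byte 0xE0 = 11100000 → 3-byte char #2 = E0 BD A4.
Offset 7: leading byte 0xE6 = 11100110 → 3-byte char #3 = E6 82 89.
Offset 10: leading byte 0xE7 = 11100111 → 3-byte char #4 = E7 90 B5.
Offset 13: leading byte 0xE6 = 11100110 → 3-byte char #5 = E6 9F 93.
Offset 16: leading byte 0xF2 = 11110010 → 4-byte char #6 = F2 B0 AE B1.
Offset 20: leading byte 0xF3 = 11110011 → 4-byte char #7 = F3 AC B4 BF.
Offset 24: leading byte 0xDF = 11011111 → 2-byte char #8 = DF 99.
Offset 26: leading byte 0xE1 = 11100001 → 3-byte char #9 = E1 BA 82.
Offset 29: leading byte 0xF0 = 11110000 → 4-byte char #10 = F0 93 B2 B7.
Offset 33: leading byte 0xE8 = 11101000 → 3-byte char #11 = E8 9B B0.
Offset 36: leading byte 0xC8 = 11001000 → 2-byte char #12 = C8 8A.
Leading byte 0xC8 = 11001000 matches 110xxxxx → 2-byte sequence.
Byte 1: 0xC8 = 11001000, payload 01000 (5 bits).
Byte 2: 0x8A = 10001010 (10xxxxxx ✓), payload 001010.
Concatenate: 01000001010 = 0x20A (11 bits → U+020A).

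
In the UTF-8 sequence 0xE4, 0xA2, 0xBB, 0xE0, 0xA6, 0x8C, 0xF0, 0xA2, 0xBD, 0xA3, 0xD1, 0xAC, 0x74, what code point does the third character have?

Offset 0: leading byte 0xE4 = 11100100 → 3-byte char #1 = E4 A2 BB.
Offset 3: leading byte 0xE0 = 11100000 → 3-byte char #2 = E0 A6 8C.
Offset 6: leading byte 0xF0 = 11110000 → 4-byte char #3 = F0 A2 BD A3.
Leading byte 0xF0 = 11110000 matches 11110xxx → 4-byte sequence.
Byte 1: 0xF0 = 11110000, payload 000 (3 bits).
Byte 2: 0xA2 = 10100010 (10xxxxxx ✓), payload 100010.
Byte 3: 0xBD = 10111101 (10xxxxxx ✓), payload 111101.
Byte 4: 0xA3 = 10100011 (10xxxxxx ✓), payload 100011.
Concatenate: 000100010111101100011 = 0x22F63 (21 bits → U+22F63).

U+22F63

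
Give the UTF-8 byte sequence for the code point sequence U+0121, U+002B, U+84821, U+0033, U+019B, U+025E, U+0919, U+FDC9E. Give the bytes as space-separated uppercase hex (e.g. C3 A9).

C4 A1 2B F2 84 A0 A1 33 C6 9B C9 9E E0 A4 99 F3 BD B2 9E

U+0121: 2-byte form → C4 A1.
U+002B: 1-byte form → 2B.
U+84821: 4-byte form → F2 84 A0 A1.
U+0033: 1-byte form → 33.
U+019B: 2-byte form → C6 9B.
U+025E: 2-byte form → C9 9E.
U+0919: 3-byte form → E0 A4 99.
U+FDC9E: 4-byte form → F3 BD B2 9E.
Concatenated (19 bytes): C4 A1 2B F2 84 A0 A1 33 C6 9B C9 9E E0 A4 99 F3 BD B2 9E.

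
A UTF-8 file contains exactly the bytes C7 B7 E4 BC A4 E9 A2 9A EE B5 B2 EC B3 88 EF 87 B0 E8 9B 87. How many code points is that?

Byte at offset 0: 0xC7 = 11000111 → 2-byte char (#1). Advance 2.
Byte at offset 2: 0xE4 = 11100100 → 3-byte char (#2). Advance 3.
Byte at offset 5: 0xE9 = 11101001 → 3-byte char (#3). Advance 3.
Byte at offset 8: 0xEE = 11101110 → 3-byte char (#4). Advance 3.
Byte at offset 11: 0xEC = 11101100 → 3-byte char (#5). Advance 3.
Byte at offset 14: 0xEF = 11101111 → 3-byte char (#6). Advance 3.
Byte at offset 17: 0xE8 = 11101000 → 3-byte char (#7). Advance 3.
Reached end at offset 20 after 7 code points.

7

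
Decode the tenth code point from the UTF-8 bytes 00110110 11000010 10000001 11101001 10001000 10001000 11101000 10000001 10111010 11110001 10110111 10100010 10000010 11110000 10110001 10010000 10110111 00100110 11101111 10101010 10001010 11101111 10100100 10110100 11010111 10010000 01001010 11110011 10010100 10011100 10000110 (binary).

Offset 0: leading byte 0x36 = 00110110 → 1-byte char #1 = 36.
Offset 1: leading byte 0xC2 = 11000010 → 2-byte char #2 = C2 81.
Offset 3: leading byte 0xE9 = 11101001 → 3-byte char #3 = E9 88 88.
Offset 6: leading byte 0xE8 = 11101000 → 3-byte char #4 = E8 81 BA.
Offset 9: leading byte 0xF1 = 11110001 → 4-byte char #5 = F1 B7 A2 82.
Offset 13: leading byte 0xF0 = 11110000 → 4-byte char #6 = F0 B1 90 B7.
Offset 17: leading byte 0x26 = 00100110 → 1-byte char #7 = 26.
Offset 18: leading byte 0xEF = 11101111 → 3-byte char #8 = EF AA 8A.
Offset 21: leading byte 0xEF = 11101111 → 3-byte char #9 = EF A4 B4.
Offset 24: leading byte 0xD7 = 11010111 → 2-byte char #10 = D7 90.
Leading byte 0xD7 = 11010111 matches 110xxxxx → 2-byte sequence.
Byte 1: 0xD7 = 11010111, payload 10111 (5 bits).
Byte 2: 0x90 = 10010000 (10xxxxxx ✓), payload 010000.
Concatenate: 10111010000 = 0x5D0 (11 bits → U+05D0).

U+05D0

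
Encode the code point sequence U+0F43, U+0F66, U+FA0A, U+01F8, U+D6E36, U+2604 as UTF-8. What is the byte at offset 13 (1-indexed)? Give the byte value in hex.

1-indexed offset 13 is 0-indexed offset 12.
U+0F43 → 3-byte form E0 BD 83 at offsets 0–2.
U+0F66 → 3-byte form E0 BD A6 at offsets 3–5.
U+FA0A → 3-byte form EF A8 8A at offsets 6–8.
U+01F8 → 2-byte form C7 B8 at offsets 9–10.
U+D6E36 → 4-byte form F3 96 B8 B6 at offsets 11–14.
Offset 12 falls in char 5's range; it's byte 2 of F3 96 B8 B6 = 0x96.

0x96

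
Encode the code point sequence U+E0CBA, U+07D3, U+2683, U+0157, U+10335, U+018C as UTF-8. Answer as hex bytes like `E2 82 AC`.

F3 A0 B2 BA DF 93 E2 9A 83 C5 97 F0 90 8C B5 C6 8C

U+E0CBA: 4-byte form → F3 A0 B2 BA.
U+07D3: 2-byte form → DF 93.
U+2683: 3-byte form → E2 9A 83.
U+0157: 2-byte form → C5 97.
U+10335: 4-byte form → F0 90 8C B5.
U+018C: 2-byte form → C6 8C.
Concatenated (17 bytes): F3 A0 B2 BA DF 93 E2 9A 83 C5 97 F0 90 8C B5 C6 8C.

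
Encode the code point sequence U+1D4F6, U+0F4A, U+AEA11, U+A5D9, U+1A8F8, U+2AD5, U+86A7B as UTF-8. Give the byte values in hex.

U+1D4F6: 4-byte form → F0 9D 93 B6.
U+0F4A: 3-byte form → E0 BD 8A.
U+AEA11: 4-byte form → F2 AE A8 91.
U+A5D9: 3-byte form → EA 97 99.
U+1A8F8: 4-byte form → F0 9A A3 B8.
U+2AD5: 3-byte form → E2 AB 95.
U+86A7B: 4-byte form → F2 86 A9 BB.
Concatenated (25 bytes): F0 9D 93 B6 E0 BD 8A F2 AE A8 91 EA 97 99 F0 9A A3 B8 E2 AB 95 F2 86 A9 BB.

F0 9D 93 B6 E0 BD 8A F2 AE A8 91 EA 97 99 F0 9A A3 B8 E2 AB 95 F2 86 A9 BB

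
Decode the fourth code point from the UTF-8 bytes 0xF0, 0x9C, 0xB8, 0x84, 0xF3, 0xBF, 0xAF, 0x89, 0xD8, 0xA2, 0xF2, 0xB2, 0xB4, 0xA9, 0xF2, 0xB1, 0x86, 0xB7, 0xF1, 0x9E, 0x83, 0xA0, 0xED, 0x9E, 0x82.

U+B2D29

Offset 0: leading byte 0xF0 = 11110000 → 4-byte char #1 = F0 9C B8 84.
Offset 4: leading byte 0xF3 = 11110011 → 4-byte char #2 = F3 BF AF 89.
Offset 8: leading byte 0xD8 = 11011000 → 2-byte char #3 = D8 A2.
Offset 10: leading byte 0xF2 = 11110010 → 4-byte char #4 = F2 B2 B4 A9.
Leading byte 0xF2 = 11110010 matches 11110xxx → 4-byte sequence.
Byte 1: 0xF2 = 11110010, payload 010 (3 bits).
Byte 2: 0xB2 = 10110010 (10xxxxxx ✓), payload 110010.
Byte 3: 0xB4 = 10110100 (10xxxxxx ✓), payload 110100.
Byte 4: 0xA9 = 10101001 (10xxxxxx ✓), payload 101001.
Concatenate: 010110010110100101001 = 0xB2D29 (21 bits → U+B2D29).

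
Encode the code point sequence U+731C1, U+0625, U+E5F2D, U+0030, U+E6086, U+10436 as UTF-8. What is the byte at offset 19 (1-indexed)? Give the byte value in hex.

1-indexed offset 19 is 0-indexed offset 18.
U+731C1 → 4-byte form F1 B3 87 81 at offsets 0–3.
U+0625 → 2-byte form D8 A5 at offsets 4–5.
U+E5F2D → 4-byte form F3 A5 BC AD at offsets 6–9.
U+0030 → 1-byte form 30 at offsets 10–10.
U+E6086 → 4-byte form F3 A6 82 86 at offsets 11–14.
U+10436 → 4-byte form F0 90 90 B6 at offsets 15–18.
Offset 18 falls in char 6's range; it's byte 4 of F0 90 90 B6 = 0xB6.

0xB6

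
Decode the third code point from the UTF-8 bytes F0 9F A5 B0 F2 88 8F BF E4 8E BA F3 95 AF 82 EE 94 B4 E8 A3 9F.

U+43BA

Offset 0: leading byte 0xF0 = 11110000 → 4-byte char #1 = F0 9F A5 B0.
Offset 4: leading byte 0xF2 = 11110010 → 4-byte char #2 = F2 88 8F BF.
Offset 8: leading byte 0xE4 = 11100100 → 3-byte char #3 = E4 8E BA.
Leading byte 0xE4 = 11100100 matches 1110xxxx → 3-byte sequence.
Byte 1: 0xE4 = 11100100, payload 0100 (4 bits).
Byte 2: 0x8E = 10001110 (10xxxxxx ✓), payload 001110.
Byte 3: 0xBA = 10111010 (10xxxxxx ✓), payload 111010.
Concatenate: 0100001110111010 = 0x43BA (16 bits → U+43BA).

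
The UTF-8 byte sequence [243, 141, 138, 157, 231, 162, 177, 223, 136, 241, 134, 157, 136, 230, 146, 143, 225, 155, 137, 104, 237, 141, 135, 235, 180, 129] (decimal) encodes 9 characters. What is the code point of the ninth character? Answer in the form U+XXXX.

U+BD01

Offset 0: leading byte 0xF3 = 11110011 → 4-byte char #1 = F3 8D 8A 9D.
Offset 4: leading byte 0xE7 = 11100111 → 3-byte char #2 = E7 A2 B1.
Offset 7: leading byte 0xDF = 11011111 → 2-byte char #3 = DF 88.
Offset 9: leading byte 0xF1 = 11110001 → 4-byte char #4 = F1 86 9D 88.
Offset 13: leading byte 0xE6 = 11100110 → 3-byte char #5 = E6 92 8F.
Offset 16: leading byte 0xE1 = 11100001 → 3-byte char #6 = E1 9B 89.
Offset 19: leading byte 0x68 = 01101000 → 1-byte char #7 = 68.
Offset 20: leading byte 0xED = 11101101 → 3-byte char #8 = ED 8D 87.
Offset 23: leading byte 0xEB = 11101011 → 3-byte char #9 = EB B4 81.
Leading byte 0xEB = 11101011 matches 1110xxxx → 3-byte sequence.
Byte 1: 0xEB = 11101011, payload 1011 (4 bits).
Byte 2: 0xB4 = 10110100 (10xxxxxx ✓), payload 110100.
Byte 3: 0x81 = 10000001 (10xxxxxx ✓), payload 000001.
Concatenate: 1011110100000001 = 0xBD01 (16 bits → U+BD01).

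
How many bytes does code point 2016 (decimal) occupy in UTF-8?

U+07E0 = 0x7E0. UTF-8 uses 1 byte below 0x80, 2 below 0x800, 3 below 0x10000, 4 up to 0x10FFFF. 0x7E0 is in U+0080–U+07FF → 2 bytes.

2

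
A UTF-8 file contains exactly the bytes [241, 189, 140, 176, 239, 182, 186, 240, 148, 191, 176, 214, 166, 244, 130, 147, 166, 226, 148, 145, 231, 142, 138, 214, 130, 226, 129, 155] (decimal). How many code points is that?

9

Byte at offset 0: 0xF1 = 11110001 → 4-byte char (#1). Advance 4.
Byte at offset 4: 0xEF = 11101111 → 3-byte char (#2). Advance 3.
Byte at offset 7: 0xF0 = 11110000 → 4-byte char (#3). Advance 4.
Byte at offset 11: 0xD6 = 11010110 → 2-byte char (#4). Advance 2.
Byte at offset 13: 0xF4 = 11110100 → 4-byte char (#5). Advance 4.
Byte at offset 17: 0xE2 = 11100010 → 3-byte char (#6). Advance 3.
Byte at offset 20: 0xE7 = 11100111 → 3-byte char (#7). Advance 3.
Byte at offset 23: 0xD6 = 11010110 → 2-byte char (#8). Advance 2.
Byte at offset 25: 0xE2 = 11100010 → 3-byte char (#9). Advance 3.
Reached end at offset 28 after 9 code points.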